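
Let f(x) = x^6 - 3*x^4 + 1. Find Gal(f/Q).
The polynomial f is an irreducible sextic over Q, so G = Gal(f/Q) is one of the 16 transitive subgroups 6T1, ..., 6T16 of S_6. The discriminant of f is -419904, which is not a perfect square, so G is not contained in A_6. The transitive groups of degree 6 not contained in A_6 are: C_6 (6T1, order 6), S_3 (6T2, order 6), D_6 (6T3, order 12), C_3 x S_3 (6T5, order 18), A_4 x C_2 (6T6, order 24), S_4 (6T8, order 24), S_3 x S_3 (6T9, order 36), S_4 x C_2 (6T11, order 48), (S_3 x S_3) : C_2 (6T13, order 72), PGL(2,5) (6T14, order 120), S_6 (6T16, order 720). By Dedekind's theorem, for a prime p not dividing disc(f) the degrees of the irreducible factors of f mod p form the cycle type of an element of G. Factoring f modulo the 33 such primes p <= 149 (skipping 2, 3, which divide the discriminant), each new pattern first appears at: mod 5: f = (x^3 + x^2 + 4x + 3)(x^3 + 4x^2 + 4x + 2), pattern 3+3; mod 7: f = (x^6 + 4x^4 + 1), pattern 6; mod 17: f = (x + 2)(x + 15)(x^2 + 6)(x^2 + 12), pattern 2+2+1+1; mod 19: f = (x + 6)(x + 7)(x + 12)(x + 13)(x^2 + 6), pattern 2+1+1+1+1; mod 71: f = (x^2 + 40)(x^2 + 45)(x^2 + 54), pattern 2+2+2. No other pattern occurs in this range, so the set of observed cycle types is {3+3, 6, 2+2+1+1, 2+1+1+1+1, 2+2+2}. The candidates containing elements of all these cycle types are A_4 x C_2 (6T6) of order 24, S_4 x C_2 (6T11) of order 48, (S_3 x S_3) : C_2 (6T13) of order 72, S_6 (6T16) of order 720; the others are excluded. The observed types are precisely the cycle types that occur in A_4 x C_2 (6T6) (apart from the identity). Each of the other remaining candidates has further cycle types, and by the Chebotarev density theorem the matching factorization patterns would occur for a proportion of primes equal to their share of the group: S_4 x C_2 (6T11) additionally contains elements of type 4+2, 4+1+1 (12 of its 48 elements, about 25% of primes); (S_3 x S_3) : C_2 (6T13) additionally contains elements of type 4+2, 3+2+1, 3+1+1+1 (34 of its 72 elements, about 47% of primes); S_6 (6T16) additionally contains elements of type 5+1, 4+2, 4+1+1, 3+2+1, 3+1+1+1 (484 of its 720 elements, about 67% of primes). None of the 33 primes tested shows any such pattern (for each of these groups the chance of that is below 10^-4), which rules them out. Hence G = A_4 x C_2 (6T6), of order 24.

A_4 x C_2 (also written A4xC2)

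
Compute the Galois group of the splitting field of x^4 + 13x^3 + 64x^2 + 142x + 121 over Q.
C_4, the cyclic group of order 4

The polynomial is an irreducible quartic over Q and its discriminant is 125, which is not a perfect square, so the Galois group is not contained in A_4. The resolvent cubic y^3 - 64*y^2 + 1362*y - 9637 has exactly one rational root, so the Galois group is C_4 or D_4. The quartic becomes reducible over Q(sqrt(disc)), so the group is C_4.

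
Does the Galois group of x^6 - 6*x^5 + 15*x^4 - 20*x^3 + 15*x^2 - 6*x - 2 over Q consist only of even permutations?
No

The polynomial is irreducible of degree 6 over Q. Its discriminant is 11337408, which is not a perfect square. A Galois group lies in the alternating group exactly when the discriminant is a square in Q, so the Galois group (D_6) is not contained in A_6.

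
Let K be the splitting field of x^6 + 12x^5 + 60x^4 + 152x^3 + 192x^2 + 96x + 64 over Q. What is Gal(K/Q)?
C_6 (also written C6)

The polynomial f is an irreducible sextic over Q, so G = Gal(f/Q) is one of the 16 transitive subgroups 6T1, ..., 6T16 of S_6. The discriminant of f is -21134460321792, which is not a perfect square, so G is not contained in A_6. The transitive groups of degree 6 not contained in A_6 are: C_6 (6T1, order 6), S_3 (6T2, order 6), D_6 (6T3, order 12), C_3 x S_3 (6T5, order 18), A_4 x C_2 (6T6, order 24), S_4 (6T8, order 24), S_3 x S_3 (6T9, order 36), S_4 x C_2 (6T11, order 48), (S_3 x S_3) : C_2 (6T13, order 72), PGL(2,5) (6T14, order 120), S_6 (6T16, order 720). By Dedekind's theorem, for a prime p not dividing disc(f) the degrees of the irreducible factors of f mod p form the cycle type of an element of G. Factoring f modulo the 37 such primes p <= 167 (skipping 2, 3, which divide the discriminant), each new pattern first appears at: mod 5: f = (x^6 + 2x^5 + 2x^3 + 2x^2 + x + 4), pattern 6; mod 7: f = (x^3 + 6x^2 + 5x + 3)(x^3 + 6x^2 + 5x + 5), pattern 3+3; mod 17: f = (x^2 + x + 2)(x^2 + 13x + 9)(x^2 + 15x + 13), pattern 2+2+2; mod 19: f = (x + 1)(x + 10)(x + 12)(x + 14)(x + 15)(x + 17), pattern 1+1+1+1+1+1. No other pattern occurs in this range, so the set of observed cycle types is {6, 3+3, 2+2+2, 1+1+1+1+1+1}. The candidates containing elements of all these cycle types are C_6 (6T1) of order 6, D_6 (6T3) of order 12, C_3 x S_3 (6T5) of order 18, A_4 x C_2 (6T6) of order 24, S_3 x S_3 (6T9) of order 36, S_4 x C_2 (6T11) of order 48, (S_3 x S_3) : C_2 (6T13) of order 72, PGL(2,5) (6T14) of order 120, S_6 (6T16) of order 720; the others are excluded. The observed types are precisely the cycle types that occur in C_6 (6T1). Each of the other remaining candidates has further cycle types, and by the Chebotarev density theorem the matching factorization patterns would occur for a proportion of primes equal to their share of the group: D_6 (6T3) additionally contains elements of type 2+2+1+1 (3 of its 12 elements, about 25% of primes); C_3 x S_3 (6T5) additionally contains elements of type 3+1+1+1 (4 of its 18 elements, about 22% of primes); A_4 x C_2 (6T6) additionally contains elements of type 2+2+1+1, 2+1+1+1+1 (6 of its 24 elements, about 25% of primes); S_3 x S_3 (6T9) additionally contains elements of type 3+1+1+1, 2+2+1+1 (13 of its 36 elements, about 36% of primes); S_4 x C_2 (6T11) additionally contains elements of type 4+2, 4+1+1, 2+2+1+1, 2+1+1+1+1 (24 of its 48 elements, about 50% of primes); (S_3 x S_3) : C_2 (6T13) additionally contains elements of type 4+2, 3+2+1, 3+1+1+1, 2+2+1+1, 2+1+1+1+1 (49 of its 72 elements, about 68% of primes); PGL(2,5) (6T14) additionally contains elements of type 5+1, 4+1+1, 2+2+1+1 (69 of its 120 elements, about 58% of primes); S_6 (6T16) additionally contains elements of type 5+1, 4+2, 4+1+1, 3+2+1, 3+1+1+1, 2+2+1+1, 2+1+1+1+1 (544 of its 720 elements, about 76% of primes). None of the 37 primes tested shows any such pattern (for each of these groups the chance of that is below 10^-4), which rules them out. Hence G = C_6 (6T1), of order 6.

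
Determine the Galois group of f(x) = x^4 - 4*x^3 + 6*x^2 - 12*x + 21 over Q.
The polynomial is an irreducible quartic over Q and its discriminant is 331776 = 576^2, a perfect square, so the Galois group is contained in A_4. The resolvent cubic y^3 - 6*y^2 - 36*y + 24 is irreducible over Q. An irreducible resolvent with square discriminant gives A_4.

4T4: A_4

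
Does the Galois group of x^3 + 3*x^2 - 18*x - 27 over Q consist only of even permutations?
Yes

The polynomial is irreducible of degree 3 over Q. Its discriminant is 35721 = 189^2, a perfect square. A Galois group lies in the alternating group exactly when the discriminant is a square in Q, so the Galois group (C_3) is contained in A_3.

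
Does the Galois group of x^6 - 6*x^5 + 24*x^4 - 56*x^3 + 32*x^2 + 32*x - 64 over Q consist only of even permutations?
No

The polynomial is irreducible of degree 6 over Q. Its discriminant is 870211913777152, which is not a perfect square. A Galois group lies in the alternating group exactly when the discriminant is a square in Q, so the Galois group (S_4) is not contained in A_6.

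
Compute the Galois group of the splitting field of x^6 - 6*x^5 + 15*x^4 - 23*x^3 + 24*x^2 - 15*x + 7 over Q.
The polynomial f is an irreducible sextic over Q, so G = Gal(f/Q) is one of the 16 transitive subgroups 6T1, ..., 6T16 of S_6. The discriminant of f is -177147, which is not a perfect square, so G is not contained in A_6. The transitive groups of degree 6 not contained in A_6 are: C_6 (6T1, order 6), S_3 (6T2, order 6), D_6 (6T3, order 12), C_3 x S_3 (6T5, order 18), A_4 x C_2 (6T6, order 24), S_4 (6T8, order 24), S_3 x S_3 (6T9, order 36), S_4 x C_2 (6T11, order 48), (S_3 x S_3) : C_2 (6T13, order 72), PGL(2,5) (6T14, order 120), S_6 (6T16, order 720). By Dedekind's theorem, for a prime p not dividing disc(f) the degrees of the irreducible factors of f mod p form the cycle type of an element of G. Factoring f modulo the 33 such primes p <= 139 (skipping 3, which divides the discriminant), each new pattern first appears at: mod 2: f = (x^6 + x^4 + x^3 + x + 1), pattern 6; mod 7: f = (x)(x + 1)(x + 3)(x^3 + 4x^2 + 3x + 2), pattern 3+1+1+1; mod 17: f = (x^2 + 2x + 4)(x^2 + 10x + 13)(x^2 + 16x + 7), pattern 2+2+2; mod 19: f = (x^3 + 16x^2 + 3x + 5)(x^3 + 16x^2 + 3x + 9), pattern 3+3; mod 73: f = (x + 12)(x + 20)(x + 21)(x + 28)(x + 29)(x + 30), pattern 1+1+1+1+1+1. No other pattern occurs in this range, so the set of observed cycle types is {6, 3+1+1+1, 2+2+2, 3+3, 1+1+1+1+1+1}. The candidates containing elements of all these cycle types are C_3 x S_3 (6T5) of order 18, S_3 x S_3 (6T9) of order 36, (S_3 x S_3) : C_2 (6T13) of order 72, S_6 (6T16) of order 720; the others are excluded. The observed types are precisely the cycle types that occur in C_3 x S_3 (6T5). Each of the other remaining candidates has further cycle types, and by the Chebotarev density theorem the matching factorization patterns would occur for a proportion of primes equal to their share of the group: S_3 x S_3 (6T9) additionally contains elements of type 2+2+1+1 (9 of its 36 elements, about 25% of primes); (S_3 x S_3) : C_2 (6T13) additionally contains elements of type 4+2, 3+2+1, 2+2+1+1, 2+1+1+1+1 (45 of its 72 elements, about 62% of primes); S_6 (6T16) additionally contains elements of type 5+1, 4+2, 4+1+1, 3+2+1, 2+2+1+1, 2+1+1+1+1 (504 of its 720 elements, about 70% of primes). None of the 33 primes tested shows any such pattern (for each of these groups the chance of that is below 10^-4), which rules them out. Hence G = C_3 x S_3 (6T5), of order 18.

C_3 x S_3, the group 6T5 of order 18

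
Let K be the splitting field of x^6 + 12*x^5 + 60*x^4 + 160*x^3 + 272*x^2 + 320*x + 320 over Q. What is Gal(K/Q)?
S_4 x C_2 (order 48)

The polynomial f is an irreducible sextic over Q, so G = Gal(f/Q) is one of the 16 transitive subgroups 6T1, ..., 6T16 of S_6. The discriminant of f is -2693803488051200, which is not a perfect square, so G is not contained in A_6. The transitive groups of degree 6 not contained in A_6 are: C_6 (6T1, order 6), S_3 (6T2, order 6), D_6 (6T3, order 12), C_3 x S_3 (6T5, order 18), A_4 x C_2 (6T6, order 24), S_4 (6T8, order 24), S_3 x S_3 (6T9, order 36), S_4 x C_2 (6T11, order 48), (S_3 x S_3) : C_2 (6T13, order 72), PGL(2,5) (6T14, order 120), S_6 (6T16, order 720). By Dedekind's theorem, for a prime p not dividing disc(f) the degrees of the irreducible factors of f mod p form the cycle type of an element of G. Factoring f modulo the 17 such primes p <= 71 (skipping 2, 5, 7, which divide the discriminant), each new pattern first appears at: mod 3: f = (x^3 + x^2 + 2)(x^3 + 2x^2 + x + 1), pattern 3+3; mod 13: f = (x^6 + 12x^5 + 8x^4 + 4x^3 + 12x^2 + 8x + 8), pattern 6; mod 19: f = (x^2 + 4x + 5)(x^4 + 8x^3 + 4x^2 + 9x + 7), pattern 4+2; mod 23: f = (x + 1)(x + 3)(x^4 + 8x^3 + 2x^2 + 13x + 7), pattern 4+1+1; mod 53: f = (x^2 + 4x + 25)(x^2 + 26x + 41)(x^2 + 35x + 6), pattern 2+2+2; mod 59: f = (x + 10)(x + 53)(x^2 + 14x + 47)(x^2 + 53x + 7), pattern 2+2+1+1; mod 71: f = (x + 18)(x + 24)(x + 51)(x + 57)(x^2 + 4x + 34), pattern 2+1+1+1+1. No other pattern occurs in this range, so the set of observed cycle types is {3+3, 6, 4+2, 4+1+1, 2+2+2, 2+2+1+1, 2+1+1+1+1}. The candidates containing elements of all these cycle types are S_4 x C_2 (6T11) of order 48, S_6 (6T16) of order 720; the others are excluded. The observed types are precisely the cycle types that occur in S_4 x C_2 (6T11) (apart from the identity). Each of the other remaining candidates has further cycle types, and by the Chebotarev density theorem the matching factorization patterns would occur for a proportion of primes equal to their share of the group: S_6 (6T16) additionally contains elements of type 5+1, 3+2+1, 3+1+1+1 (304 of its 720 elements, about 42% of primes). None of the 17 primes tested shows any such pattern (for each of these groups the chance of that is below 10^-4), which rules them out. Hence G = S_4 x C_2 (6T11), of order 48.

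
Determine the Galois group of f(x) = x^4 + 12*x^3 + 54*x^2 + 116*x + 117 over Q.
A_4, the alternating group on 4 letters

The polynomial is an irreducible quartic over Q and its discriminant is 331776 = 576^2, a perfect square, so the Galois group is contained in A_4. The resolvent cubic y^3 - 54*y^2 + 924*y - 5032 is irreducible over Q. An irreducible resolvent with square discriminant gives A_4.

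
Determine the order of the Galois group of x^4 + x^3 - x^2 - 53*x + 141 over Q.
24

The degree of the splitting field over Q equals the order of the Galois group, so first determine the group. The polynomial is an irreducible quartic over Q and its discriminant is 645560389, which is not a perfect square, so the Galois group is not contained in A_4. The resolvent cubic y^3 + y^2 - 617*y - 3514 is irreducible over Q. An irreducible resolvent with non-square discriminant gives S_4. The Galois group S_4 (4T5) has order 24, so the splitting field has degree 24 over Q.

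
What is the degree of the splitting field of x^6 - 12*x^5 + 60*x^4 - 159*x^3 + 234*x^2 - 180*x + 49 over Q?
The degree of the splitting field over Q equals the order of the Galois group, so first determine the group. The polynomial f is an irreducible sextic over Q, so G = Gal(f/Q) is one of the 16 transitive subgroups 6T1, ..., 6T16 of S_6. The discriminant of f is 871199469, which is not a perfect square, so G is not contained in A_6. The transitive groups of degree 6 not contained in A_6 are: C_6 (6T1, order 6), S_3 (6T2, order 6), D_6 (6T3, order 12), C_3 x S_3 (6T5, order 18), A_4 x C_2 (6T6, order 24), S_4 (6T8, order 24), S_3 x S_3 (6T9, order 36), S_4 x C_2 (6T11, order 48), (S_3 x S_3) : C_2 (6T13, order 72), PGL(2,5) (6T14, order 120), S_6 (6T16, order 720). By Dedekind's theorem, for a prime p not dividing disc(f) the degrees of the irreducible factors of f mod p form the cycle type of an element of G. Factoring f modulo the 16 such primes p <= 67 (skipping 3, 7, 29, which divide the discriminant), each new pattern first appears at: mod 2: f = (x^6 + x^3 + 1), pattern 6; mod 5: f = (x + 1)(x + 2)(x^2 + 2x + 3)(x^2 + 3x + 4), pattern 2+2+1+1; mod 13: f = (x + 5)(x + 6)(x + 9)(x^3 + 7x^2 + 12x + 1), pattern 3+1+1+1; mod 19: f = (x^2 + 6)(x^2 + 2x + 5)(x^2 + 5x + 1), pattern 2+2+2; mod 67: f = (x^3 + 61x^2 + 12x + 11)(x^3 + 61x^2 + 12x + 41), pattern 3+3. No other pattern occurs in this range, so the set of observed cycle types is {6, 2+2+1+1, 3+1+1+1, 2+2+2, 3+3}. The candidates containing elements of all these cycle types are S_3 x S_3 (6T9) of order 36, (S_3 x S_3) : C_2 (6T13) of order 72, S_6 (6T16) of order 720; the others are excluded. The observed types are precisely the cycle types that occur in S_3 x S_3 (6T9) (apart from the identity). Each of the other remaining candidates has further cycle types, and by the Chebotarev density theorem the matching factorization patterns would occur for a proportion of primes equal to their share of the group: (S_3 x S_3) : C_2 (6T13) additionally contains elements of type 4+2, 3+2+1, 2+1+1+1+1 (36 of its 72 elements, about 50% of primes); S_6 (6T16) additionally contains elements of type 5+1, 4+2, 4+1+1, 3+2+1, 2+1+1+1+1 (459 of its 720 elements, about 64% of primes). None of the 16 primes tested shows any such pattern (for each of these groups the chance of that is below 10^-4), which rules them out. Hence G = S_3 x S_3 (6T9), of order 36. The Galois group S_3 x S_3 (6T9) has order 36, so the splitting field has degree 36 over Q.

36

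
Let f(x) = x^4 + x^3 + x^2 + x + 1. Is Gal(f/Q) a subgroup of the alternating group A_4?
The polynomial is irreducible of degree 4 over Q. Its discriminant is 125, which is not a perfect square. A Galois group lies in the alternating group exactly when the discriminant is a square in Q, so the Galois group (C_4) is not contained in A_4.

No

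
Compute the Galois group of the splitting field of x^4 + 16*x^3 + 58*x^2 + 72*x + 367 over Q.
The polynomial is an irreducible quartic over Q and its discriminant is -20359865344, which is not a perfect square, so the Galois group is not contained in A_4. The resolvent cubic y^3 - 58*y^2 - 316*y - 13992 has exactly one rational root, so the Galois group is C_4 or D_4. The quartic remains irreducible over Q(sqrt(disc)), so the group is D_4.

D_4 (order 8)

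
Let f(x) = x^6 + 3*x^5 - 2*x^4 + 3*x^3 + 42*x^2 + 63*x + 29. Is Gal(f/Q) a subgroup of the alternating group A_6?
The polynomial is irreducible of degree 6 over Q. Its discriminant is 54786284800, which is not a perfect square. A Galois group lies in the alternating group exactly when the discriminant is a square in Q, so the Galois group (S_4) is not contained in A_6.

No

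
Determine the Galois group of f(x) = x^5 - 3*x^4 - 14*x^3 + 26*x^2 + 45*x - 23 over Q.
The polynomial f is an irreducible quintic over Q, so G = Gal(f/Q) is a transitive subgroup of S_5: one of C_5 (5T1, order 5), D_5 (5T2, order 10), F_20 (5T3, order 20), A_5 (5T4, order 60) or S_5 (5T5, order 120). The discriminant of f is 15352201216 = 123904^2, a perfect square, so G is contained in A_5. The transitive groups of degree 5 contained in A_5 are: C_5 (5T1, order 5), D_5 (5T2, order 10), A_5 (5T4, order 60). By Dedekind's theorem, for a prime p not dividing disc(f) the degrees of the irreducible factors of f mod p form the cycle type of an element of G. Factoring f modulo the 14 such primes p <= 53 (skipping 2, 11, which divide the discriminant), each new pattern first appears at: mod 3: f = (x^5 + x^3 + 2x^2 + 1), pattern 5; mod 23: f = (x)(x + 2)(x + 10)(x + 14)(x + 17), pattern 1+1+1+1+1. No other pattern occurs in this range, so the set of observed cycle types is {5, 1+1+1+1+1}. The candidates containing elements of all these cycle types are C_5 (5T1) of order 5, D_5 (5T2) of order 10, A_5 (5T4) of order 60; the others are excluded. The observed types are precisely the cycle types that occur in C_5 (5T1). Each of the other remaining candidates has further cycle types, and by the Chebotarev density theorem the matching factorization patterns would occur for a proportion of primes equal to their share of the group: D_5 (5T2) additionally contains elements of type 2+2+1 (5 of its 10 elements, about 50% of primes); A_5 (5T4) additionally contains elements of type 3+1+1, 2+2+1 (35 of its 60 elements, about 58% of primes). None of the 14 primes tested shows any such pattern (for each of these groups the chance of that is below 10^-4), which rules them out. Hence G = C_5 (5T1), of order 5.

5T1: C_5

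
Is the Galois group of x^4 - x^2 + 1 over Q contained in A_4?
The polynomial is irreducible of degree 4 over Q. Its discriminant is 144 = 12^2, a perfect square. A Galois group lies in the alternating group exactly when the discriminant is a square in Q, so the Galois group (V_4) is contained in A_4.

Yes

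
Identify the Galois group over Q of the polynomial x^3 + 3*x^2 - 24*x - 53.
C_3

The polynomial is an irreducible cubic over Q and its discriminant is 59049 = 243^2, a perfect square. For an irreducible cubic, a square discriminant forces the Galois group to be A_3, the cyclic group of order 3.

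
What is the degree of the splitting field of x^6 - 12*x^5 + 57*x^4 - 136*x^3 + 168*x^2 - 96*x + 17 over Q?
24

The degree of the splitting field over Q equals the order of the Galois group, so first determine the group. The polynomial f is an irreducible sextic over Q, so G = Gal(f/Q) is one of the 16 transitive subgroups 6T1, ..., 6T16 of S_6. The discriminant of f is -419904, which is not a perfect square, so G is not contained in A_6. The transitive groups of degree 6 not contained in A_6 are: C_6 (6T1, order 6), S_3 (6T2, order 6), D_6 (6T3, order 12), C_3 x S_3 (6T5, order 18), A_4 x C_2 (6T6, order 24), S_4 (6T8, order 24), S_3 x S_3 (6T9, order 36), S_4 x C_2 (6T11, order 48), (S_3 x S_3) : C_2 (6T13, order 72), PGL(2,5) (6T14, order 120), S_6 (6T16, order 720). By Dedekind's theorem, for a prime p not dividing disc(f) the degrees of the irreducible factors of f mod p form the cycle type of an element of G. Factoring f modulo the 33 such primes p <= 149 (skipping 2, 3, which divide the discriminant), each new pattern first appears at: mod 5: f = (x^3 + 2x + 1)(x^3 + 3x^2 + 2), pattern 3+3; mod 7: f = (x^6 + 2x^5 + x^4 + 4x^3 + 2x + 3), pattern 6; mod 17: f = (x)(x + 13)(x^2 + 13x + 10)(x^2 + 13x + 16), pattern 2+2+1+1; mod 19: f = (x + 4)(x + 5)(x + 10)(x + 11)(x^2 + 15x + 10), pattern 2+1+1+1+1; mod 71: f = (x^2 + 67x + 44)(x^2 + 67x + 49)(x^2 + 67x + 58), pattern 2+2+2. No other pattern occurs in this range, so the set of observed cycle types is {3+3, 6, 2+2+1+1, 2+1+1+1+1, 2+2+2}. The candidates containing elements of all these cycle types are A_4 x C_2 (6T6) of order 24, S_4 x C_2 (6T11) of order 48, (S_3 x S_3) : C_2 (6T13) of order 72, S_6 (6T16) of order 720; the others are excluded. The observed types are precisely the cycle types that occur in A_4 x C_2 (6T6) (apart from the identity). Each of the other remaining candidates has further cycle types, and by the Chebotarev density theorem the matching factorization patterns would occur for a proportion of primes equal to their share of the group: S_4 x C_2 (6T11) additionally contains elements of type 4+2, 4+1+1 (12 of its 48 elements, about 25% of primes); (S_3 x S_3) : C_2 (6T13) additionally contains elements of type 4+2, 3+2+1, 3+1+1+1 (34 of its 72 elements, about 47% of primes); S_6 (6T16) additionally contains elements of type 5+1, 4+2, 4+1+1, 3+2+1, 3+1+1+1 (484 of its 720 elements, about 67% of primes). None of the 33 primes tested shows any such pattern (for each of these groups the chance of that is below 10^-4), which rules them out. Hence G = A_4 x C_2 (6T6), of order 24. The Galois group A_4 x C_2 (6T6) has order 24, so the splitting field has degree 24 over Q.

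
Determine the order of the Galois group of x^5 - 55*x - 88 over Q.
60

The degree of the splitting field over Q equals the order of the Galois group, so first determine the group. The polynomial f is an irreducible quintic over Q, so G = Gal(f/Q) is a transitive subgroup of S_5: one of C_5 (5T1, order 5), D_5 (5T2, order 10), F_20 (5T3, order 20), A_5 (5T4, order 60) or S_5 (5T5, order 120). The discriminant of f is 58564000000 = 242000^2, a perfect square, so G is contained in A_5. The transitive groups of degree 5 contained in A_5 are: C_5 (5T1, order 5), D_5 (5T2, order 10), A_5 (5T4, order 60). By Dedekind's theorem, for a prime p not dividing disc(f) the degrees of the irreducible factors of f mod p form the cycle type of an element of G. Factoring f modulo the 3 such primes p <= 13 (skipping 2, 5, 11, which divide the discriminant), each new pattern first appears at: mod 3: f = (x^5 + 2x + 2), pattern 5; mod 13: f = (x + 5)(x + 7)(x^3 + x^2 + 5x + 9), pattern 3+1+1. No other pattern occurs in this range, so the set of observed cycle types is {5, 3+1+1}. Among the candidates above, the only group containing elements of all these cycle types is A_5 (5T4) — each of C_5 (5T1), D_5 (5T2) lacks at least one of them. Hence G = A_5 (5T4), of order 60. The Galois group A_5 (5T4) has order 60, so the splitting field has degree 60 over Q.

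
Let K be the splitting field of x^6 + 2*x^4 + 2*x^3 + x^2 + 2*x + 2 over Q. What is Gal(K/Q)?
(S_3 x S_3) : C_2 (order 72)

The polynomial f is an irreducible sextic over Q, so G = Gal(f/Q) is one of the 16 transitive subgroups 6T1, ..., 6T16 of S_6. The discriminant of f is -187648, which is not a perfect square, so G is not contained in A_6. The transitive groups of degree 6 not contained in A_6 are: C_6 (6T1, order 6), S_3 (6T2, order 6), D_6 (6T3, order 12), C_3 x S_3 (6T5, order 18), A_4 x C_2 (6T6, order 24), S_4 (6T8, order 24), S_3 x S_3 (6T9, order 36), S_4 x C_2 (6T11, order 48), (S_3 x S_3) : C_2 (6T13, order 72), PGL(2,5) (6T14, order 120), S_6 (6T16, order 720). By Dedekind's theorem, for a prime p not dividing disc(f) the degrees of the irreducible factors of f mod p form the cycle type of an element of G. Factoring f modulo the 29 such primes p <= 113 (skipping 2, which divides the discriminant), each new pattern first appears at: mod 3: f = (x^6 + 2x^4 + 2x^3 + x^2 + 2x + 2), pattern 6; mod 5: f = (x + 4)(x^2 + x + 2)(x^3 + x + 4), pattern 3+2+1; mod 7: f = (x^2 + 6x + 6)(x^4 + x^3 + 4x^2 + 5), pattern 4+2; mod 17: f = (x^3 + x + 5)(x^3 + x + 14), pattern 3+3; mod 19: f = (x^2 + 10x + 7)(x^2 + 12x + 5)(x^2 + 16x + 12), pattern 2+2+2; mod 37: f = (x + 21)(x + 34)(x^2 + 3x + 10)(x^2 + 16x + 35), pattern 2+2+1+1; mod 41: f = (x + 2)(x + 17)(x + 22)(x^3 + x + 33), pattern 3+1+1+1; mod 113: f = (x + 11)(x + 21)(x + 23)(x + 79)(x^2 + 92x + 103), pattern 2+1+1+1+1. No other pattern occurs in this range, so the set of observed cycle types is {6, 3+2+1, 4+2, 3+3, 2+2+2, 2+2+1+1, 3+1+1+1, 2+1+1+1+1}. The candidates containing elements of all these cycle types are (S_3 x S_3) : C_2 (6T13) of order 72, S_6 (6T16) of order 720; the others are excluded. The observed types are precisely the cycle types that occur in (S_3 x S_3) : C_2 (6T13) (apart from the identity). Each of the other remaining candidates has further cycle types, and by the Chebotarev density theorem the matching factorization patterns would occur for a proportion of primes equal to their share of the group: S_6 (6T16) additionally contains elements of type 5+1, 4+1+1 (234 of its 720 elements, about 32% of primes). None of the 29 primes tested shows any such pattern (for each of these groups the chance of that is below 10^-4), which rules them out. Hence G = (S_3 x S_3) : C_2 (6T13), of order 72.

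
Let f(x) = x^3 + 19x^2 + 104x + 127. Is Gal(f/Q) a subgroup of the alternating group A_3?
The polynomial is irreducible of degree 3 over Q. Its discriminant is 2401 = 49^2, a perfect square. A Galois group lies in the alternating group exactly when the discriminant is a square in Q, so the Galois group (C_3) is contained in A_3.

Yes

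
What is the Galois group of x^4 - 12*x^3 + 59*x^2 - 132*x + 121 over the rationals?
V_4

The polynomial is an irreducible quartic over Q and its discriminant is 435600 = 660^2, a perfect square, so the Galois group is contained in A_4. The resolvent cubic y^3 - 59*y^2 + 1100*y - 6292 splits completely over Q, which gives the Klein four-group V_4.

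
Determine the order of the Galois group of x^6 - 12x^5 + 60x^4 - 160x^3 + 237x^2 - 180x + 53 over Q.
The degree of the splitting field over Q equals the order of the Galois group, so first determine the group. The polynomial f is an irreducible sextic over Q, so G = Gal(f/Q) is one of the 16 transitive subgroups 6T1, ..., 6T16 of S_6. The discriminant of f is -419904, which is not a perfect square, so G is not contained in A_6. The transitive groups of degree 6 not contained in A_6 are: C_6 (6T1, order 6), S_3 (6T2, order 6), D_6 (6T3, order 12), C_3 x S_3 (6T5, order 18), A_4 x C_2 (6T6, order 24), S_4 (6T8, order 24), S_3 x S_3 (6T9, order 36), S_4 x C_2 (6T11, order 48), (S_3 x S_3) : C_2 (6T13, order 72), PGL(2,5) (6T14, order 120), S_6 (6T16, order 720). By Dedekind's theorem, for a prime p not dividing disc(f) the degrees of the irreducible factors of f mod p form the cycle type of an element of G. Factoring f modulo the 33 such primes p <= 149 (skipping 2, 3, which divide the discriminant), each new pattern first appears at: mod 5: f = (x^3 + x^2 + x + 4)(x^3 + 2x^2 + 2x + 2), pattern 3+3; mod 7: f = (x^6 + 2x^5 + 4x^4 + x^3 + 6x^2 + 2x + 4), pattern 6; mod 17: f = (x + 6)(x + 7)(x^2 + 13x + 7)(x^2 + 13x + 14), pattern 2+2+1+1; mod 19: f = (x + 1)(x + 6)(x + 9)(x + 14)(x^2 + 15x + 1), pattern 2+1+1+1+1; mod 71: f = (x^2 + 67x + 20)(x^2 + 67x + 29)(x^2 + 67x + 34), pattern 2+2+2. No other pattern occurs in this range, so the set of observed cycle types is {3+3, 6, 2+2+1+1, 2+1+1+1+1, 2+2+2}. The candidates containing elements of all these cycle types are A_4 x C_2 (6T6) of order 24, S_4 x C_2 (6T11) of order 48, (S_3 x S_3) : C_2 (6T13) of order 72, S_6 (6T16) of order 720; the others are excluded. The observed types are precisely the cycle types that occur in A_4 x C_2 (6T6) (apart from the identity). Each of the other remaining candidates has further cycle types, and by the Chebotarev density theorem the matching factorization patterns would occur for a proportion of primes equal to their share of the group: S_4 x C_2 (6T11) additionally contains elements of type 4+2, 4+1+1 (12 of its 48 elements, about 25% of primes); (S_3 x S_3) : C_2 (6T13) additionally contains elements of type 4+2, 3+2+1, 3+1+1+1 (34 of its 72 elements, about 47% of primes); S_6 (6T16) additionally contains elements of type 5+1, 4+2, 4+1+1, 3+2+1, 3+1+1+1 (484 of its 720 elements, about 67% of primes). None of the 33 primes tested shows any such pattern (for each of these groups the chance of that is below 10^-4), which rules them out. Hence G = A_4 x C_2 (6T6), of order 24. The Galois group A_4 x C_2 (6T6) has order 24, so the splitting field has degree 24 over Q.

24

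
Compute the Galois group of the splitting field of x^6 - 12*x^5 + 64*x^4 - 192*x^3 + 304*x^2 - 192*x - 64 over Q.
The polynomial f is an irreducible sextic over Q, so G = Gal(f/Q) is one of the 16 transitive subgroups 6T1, ..., 6T16 of S_6. The discriminant of f is 164995463643136 = 12845056^2, a perfect square, so G is contained in A_6. The transitive groups of degree 6 contained in A_6 are: A_4 (6T4, order 12), S_4 (6T7, order 24), (C_3 x C_3) : C_4 (6T10, order 36), PSL(2,5) (6T12, order 60), A_6 (6T15, order 360). By Dedekind's theorem, for a prime p not dividing disc(f) the degrees of the irreducible factors of f mod p form the cycle type of an element of G. Factoring f modulo the 33 such primes p <= 149 (skipping 2, 7, which divide the discriminant), each new pattern first appears at: mod 3: f = (x^3 + 2x + 1)(x^3 + 2x + 2), pattern 3+3; mod 13: f = (x + 10)(x + 12)(x^2 + 9x + 2)(x^2 + 9x + 11), pattern 2+2+1+1. No other pattern occurs in this range, so the set of observed cycle types is {3+3, 2+2+1+1}. The candidates containing elements of all these cycle types are A_4 (6T4) of order 12, S_4 (6T7) of order 24, (C_3 x C_3) : C_4 (6T10) of order 36, PSL(2,5) (6T12) of order 60, A_6 (6T15) of order 360; the others are excluded. The observed types are precisely the cycle types that occur in A_4 (6T4) (apart from the identity). Each of the other remaining candidates has further cycle types, and by the Chebotarev density theorem the matching factorization patterns would occur for a proportion of primes equal to their share of the group: S_4 (6T7) additionally contains elements of type 4+2 (6 of its 24 elements, about 25% of primes); (C_3 x C_3) : C_4 (6T10) additionally contains elements of type 4+2, 3+1+1+1 (22 of its 36 elements, about 61% of primes); PSL(2,5) (6T12) additionally contains elements of type 5+1 (24 of its 60 elements, about 40% of primes); A_6 (6T15) additionally contains elements of type 5+1, 4+2, 3+1+1+1 (274 of its 360 elements, about 76% of primes). None of the 33 primes tested shows any such pattern (for each of these groups the chance of that is below 10^-4), which rules them out. Hence G = A_4 (6T4), of order 12.

6T4: A_4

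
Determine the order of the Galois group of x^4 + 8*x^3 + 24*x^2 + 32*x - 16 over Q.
The degree of the splitting field over Q equals the order of the Galois group, so first determine the group. The polynomial is an irreducible quartic over Q and its discriminant is -8388608, which is not a perfect square, so the Galois group is not contained in A_4. The resolvent cubic y^3 - 24*y^2 + 320*y - 1536 has exactly one rational root, so the Galois group is C_4 or D_4. The quartic remains irreducible over Q(sqrt(disc)), so the group is D_4. The Galois group D_4 (4T3) has order 8, so the splitting field has degree 8 over Q.

8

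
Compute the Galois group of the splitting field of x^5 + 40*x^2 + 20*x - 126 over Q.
The polynomial f is an irreducible quintic over Q, so G = Gal(f/Q) is a transitive subgroup of S_5: one of C_5 (5T1, order 5), D_5 (5T2, order 10), F_20 (5T3, order 20), A_5 (5T4, order 60) or S_5 (5T5, order 120). The discriminant of f is 574944050000, which is not a perfect square, so G is not contained in A_5. The transitive groups of degree 5 not contained in A_5 are: F_20 (5T3, order 20), S_5 (5T5, order 120). By Dedekind's theorem, for a prime p not dividing disc(f) the degrees of the irreducible factors of f mod p form the cycle type of an element of G. Factoring f modulo the 18 such primes p <= 71 (skipping 2, 5, which divide the discriminant), each new pattern first appears at: mod 3: f = (x)(x^4 + x + 2), pattern 4+1; mod 11: f = (x^5 + 7x^2 + 9x + 6), pattern 5; mod 19: f = (x + 2)(x^2 + 6x + 1)(x^2 + 11x + 13), pattern 2+2+1. No other pattern occurs in this range, so the set of observed cycle types is {4+1, 5, 2+2+1}. The candidates containing elements of all these cycle types are F_20 (5T3) of order 20, S_5 (5T5) of order 120; the others are excluded. The observed types are precisely the cycle types that occur in F_20 (5T3) (apart from the identity). Each of the other remaining candidates has further cycle types, and by the Chebotarev density theorem the matching factorization patterns would occur for a proportion of primes equal to their share of the group: S_5 (5T5) additionally contains elements of type 3+2, 3+1+1, 2+1+1+1 (50 of its 120 elements, about 42% of primes). None of the 18 primes tested shows any such pattern (for each of these groups the chance of that is below 10^-4), which rules them out. Hence G = F_20 (5T3), of order 20.

5T3: F_20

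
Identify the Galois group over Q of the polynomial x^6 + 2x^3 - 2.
S_3 x S_3 (also written G36-)

The polynomial f is an irreducible sextic over Q, so G = Gal(f/Q) is one of the 16 transitive subgroups 6T1, ..., 6T16 of S_6. The discriminant of f is 5038848, which is not a perfect square, so G is not contained in A_6. The transitive groups of degree 6 not contained in A_6 are: C_6 (6T1, order 6), S_3 (6T2, order 6), D_6 (6T3, order 12), C_3 x S_3 (6T5, order 18), A_4 x C_2 (6T6, order 24), S_4 (6T8, order 24), S_3 x S_3 (6T9, order 36), S_4 x C_2 (6T11, order 48), (S_3 x S_3) : C_2 (6T13, order 72), PGL(2,5) (6T14, order 120), S_6 (6T16, order 720). By Dedekind's theorem, for a prime p not dividing disc(f) the degrees of the irreducible factors of f mod p form the cycle type of an element of G. Factoring f modulo the 23 such primes p <= 97 (skipping 2, 3, which divide the discriminant), each new pattern first appears at: mod 5: f = (x^6 + 2x^3 + 3), pattern 6; mod 11: f = (x + 6)(x + 8)(x^2 + 3x + 9)(x^2 + 5x + 3), pattern 2+2+1+1; mod 13: f = (x + 7)(x + 8)(x + 11)(x^3 + 10), pattern 3+1+1+1; mod 31: f = (x^2 + 17x + 27)(x^2 + 22x + 11)(x^2 + 23x + 24), pattern 2+2+2; mod 97: f = (x^3 + 11)(x^3 + 88), pattern 3+3. No other pattern occurs in this range, so the set of observed cycle types is {6, 2+2+1+1, 3+1+1+1, 2+2+2, 3+3}. The candidates containing elements of all these cycle types are S_3 x S_3 (6T9) of order 36, (S_3 x S_3) : C_2 (6T13) of order 72, S_6 (6T16) of order 720; the others are excluded. The observed types are precisely the cycle types that occur in S_3 x S_3 (6T9) (apart from the identity). Each of the other remaining candidates has further cycle types, and by the Chebotarev density theorem the matching factorization patterns would occur for a proportion of primes equal to their share of the group: (S_3 x S_3) : C_2 (6T13) additionally contains elements of type 4+2, 3+2+1, 2+1+1+1+1 (36 of its 72 elements, about 50% of primes); S_6 (6T16) additionally contains elements of type 5+1, 4+2, 4+1+1, 3+2+1, 2+1+1+1+1 (459 of its 720 elements, about 64% of primes). None of the 23 primes tested shows any such pattern (for each of these groups the chance of that is below 10^-4), which rules them out. Hence G = S_3 x S_3 (6T9), of order 36.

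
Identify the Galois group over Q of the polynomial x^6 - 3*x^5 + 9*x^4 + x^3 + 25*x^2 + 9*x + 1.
The polynomial f is an irreducible sextic over Q, so G = Gal(f/Q) is one of the 16 transitive subgroups 6T1, ..., 6T16 of S_6. The discriminant of f is -71252957167, which is not a perfect square, so G is not contained in A_6. The transitive groups of degree 6 not contained in A_6 are: C_6 (6T1, order 6), S_3 (6T2, order 6), D_6 (6T3, order 12), C_3 x S_3 (6T5, order 18), A_4 x C_2 (6T6, order 24), S_4 (6T8, order 24), S_3 x S_3 (6T9, order 36), S_4 x C_2 (6T11, order 48), (S_3 x S_3) : C_2 (6T13, order 72), PGL(2,5) (6T14, order 120), S_6 (6T16, order 720). By Dedekind's theorem, for a prime p not dividing disc(f) the degrees of the irreducible factors of f mod p form the cycle type of an element of G. Factoring f modulo the 37 such primes p <= 173 (skipping 7, 29, 71, which divide the discriminant), each new pattern first appears at: mod 2: f = (x^3 + x + 1)(x^3 + x^2 + 1), pattern 3+3; mod 3: f = (x^6 + x^3 + x^2 + 1), pattern 6; mod 13: f = (x^2 + 2x + 3)(x^2 + 10x + 1)(x^2 + 11x + 9), pattern 2+2+2; mod 43: f = (x + 12)(x + 18)(x + 28)(x + 32)(x + 37)(x + 42), pattern 1+1+1+1+1+1. No other pattern occurs in this range, so the set of observed cycle types is {3+3, 6, 2+2+2, 1+1+1+1+1+1}. The candidates containing elements of all these cycle types are C_6 (6T1) of order 6, D_6 (6T3) of order 12, C_3 x S_3 (6T5) of order 18, A_4 x C_2 (6T6) of order 24, S_3 x S_3 (6T9) of order 36, S_4 x C_2 (6T11) of order 48, (S_3 x S_3) : C_2 (6T13) of order 72, PGL(2,5) (6T14) of order 120, S_6 (6T16) of order 720; the others are excluded. The observed types are precisely the cycle types that occur in C_6 (6T1). Each of the other remaining candidates has further cycle types, and by the Chebotarev density theorem the matching factorization patterns would occur for a proportion of primes equal to their share of the group: D_6 (6T3) additionally contains elements of type 2+2+1+1 (3 of its 12 elements, about 25% of primes); C_3 x S_3 (6T5) additionally contains elements of type 3+1+1+1 (4 of its 18 elements, about 22% of primes); A_4 x C_2 (6T6) additionally contains elements of type 2+2+1+1, 2+1+1+1+1 (6 of its 24 elements, about 25% of primes); S_3 x S_3 (6T9) additionally contains elements of type 3+1+1+1, 2+2+1+1 (13 of its 36 elements, about 36% of primes); S_4 x C_2 (6T11) additionally contains elements of type 4+2, 4+1+1, 2+2+1+1, 2+1+1+1+1 (24 of its 48 elements, about 50% of primes); (S_3 x S_3) : C_2 (6T13) additionally contains elements of type 4+2, 3+2+1, 3+1+1+1, 2+2+1+1, 2+1+1+1+1 (49 of its 72 elements, about 68% of primes); PGL(2,5) (6T14) additionally contains elements of type 5+1, 4+1+1, 2+2+1+1 (69 of its 120 elements, about 58% of primes); S_6 (6T16) additionally contains elements of type 5+1, 4+2, 4+1+1, 3+2+1, 3+1+1+1, 2+2+1+1, 2+1+1+1+1 (544 of its 720 elements, about 76% of primes). None of the 37 primes tested shows any such pattern (for each of these groups the chance of that is below 10^-4), which rules them out. Hence G = C_6 (6T1), of order 6.

C_6, the cyclic group of order 6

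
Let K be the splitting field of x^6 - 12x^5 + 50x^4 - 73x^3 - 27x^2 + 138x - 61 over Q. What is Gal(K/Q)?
PSL(2,5)

The polynomial f is an irreducible sextic over Q, so G = Gal(f/Q) is one of the 16 transitive subgroups 6T1, ..., 6T16 of S_6. The discriminant of f is 30991489 = 5567^2, a perfect square, so G is contained in A_6. The transitive groups of degree 6 contained in A_6 are: A_4 (6T4, order 12), S_4 (6T7, order 24), (C_3 x C_3) : C_4 (6T10, order 36), PSL(2,5) (6T12, order 60), A_6 (6T15, order 360). By Dedekind's theorem, for a prime p not dividing disc(f) the degrees of the irreducible factors of f mod p form the cycle type of an element of G. Factoring f modulo the 21 such primes p <= 79 (skipping 19, which divides the discriminant), each new pattern first appears at: mod 2: f = (x + 1)(x^5 + x^4 + x^3 + x + 1), pattern 5+1; mod 7: f = (x^3 + 3x^2 + x + 1)(x^3 + 6x^2 + 3x + 2), pattern 3+3; mod 61: f = (x)(x + 22)(x^2 + 42x + 12)(x^2 + 46x + 13), pattern 2+2+1+1. No other pattern occurs in this range, so the set of observed cycle types is {5+1, 3+3, 2+2+1+1}. The candidates containing elements of all these cycle types are PSL(2,5) (6T12) of order 60, A_6 (6T15) of order 360; the others are excluded. The observed types are precisely the cycle types that occur in PSL(2,5) (6T12) (apart from the identity). Each of the other remaining candidates has further cycle types, and by the Chebotarev density theorem the matching factorization patterns would occur for a proportion of primes equal to their share of the group: A_6 (6T15) additionally contains elements of type 4+2, 3+1+1+1 (130 of its 360 elements, about 36% of primes). None of the 21 primes tested shows any such pattern (for each of these groups the chance of that is below 10^-4), which rules them out. Hence G = PSL(2,5) (6T12), of order 60.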